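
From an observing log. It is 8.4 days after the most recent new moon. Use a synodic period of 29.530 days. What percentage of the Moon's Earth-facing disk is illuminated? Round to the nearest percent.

61%

Elongation θ = 360° × 8.4/29.530 ≈ 102.4°.
cos 102.4° = (-0.215), so f = (1 − (-0.215))/2 = 0.607, so 61%.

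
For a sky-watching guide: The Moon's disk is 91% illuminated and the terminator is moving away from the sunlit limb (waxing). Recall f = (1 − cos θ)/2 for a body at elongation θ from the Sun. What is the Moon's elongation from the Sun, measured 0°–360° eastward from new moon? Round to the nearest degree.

Invert f = (1 − cos θ)/2 to get cos θ = 1 − 2(0.91) = -0.820, hence θ₀ = arccos -0.820 = 145.1°.
The Moon is waxing (0°–180°), so θ = 145.1° directly.

145°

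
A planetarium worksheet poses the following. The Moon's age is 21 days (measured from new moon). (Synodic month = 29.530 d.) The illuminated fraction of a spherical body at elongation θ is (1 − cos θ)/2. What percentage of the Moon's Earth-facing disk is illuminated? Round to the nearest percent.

62%

The Moon has covered 21/29.530 of its cycle, so θ ≈ 360° × 21/29.530 = 256.0°.
cos 256.0° = (-0.242), so f = (1 − (-0.242))/2 = 0.621, so 62%.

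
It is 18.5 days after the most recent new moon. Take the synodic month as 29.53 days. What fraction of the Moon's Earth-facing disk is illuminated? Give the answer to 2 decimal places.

The Moon has covered 18.5/29.53 of its cycle, so θ ≈ 360° × 18.5/29.53 = 225.5°.
cos 225.5° = (-0.700), so f = (1 − (-0.700))/2 = 0.850.

0.85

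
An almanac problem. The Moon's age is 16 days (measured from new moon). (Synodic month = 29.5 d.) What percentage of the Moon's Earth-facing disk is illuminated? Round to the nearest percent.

98%

Phase angle: θ = 360°·(16 d)/(29.5 d) = 195.3°.
With cos θ = (-0.965), the lit fraction is (1 − (-0.965))/2 ≈ 0.982, so 98%.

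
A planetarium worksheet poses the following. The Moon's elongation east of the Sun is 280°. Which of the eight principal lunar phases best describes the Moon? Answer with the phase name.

last quarter

The last quarter sector spans roughly 248°–292°; 280° falls inside it.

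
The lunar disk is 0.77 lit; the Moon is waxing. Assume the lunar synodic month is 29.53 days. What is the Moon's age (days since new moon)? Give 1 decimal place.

cos θ = 1 − 2f = -0.540, giving a principal value of 122.7°.
Before full moon the principal value applies: θ = 122.7°.
That fraction of the synodic month is 122.7/360 × 29.53 d ≈ 10.06 d.

10.1 days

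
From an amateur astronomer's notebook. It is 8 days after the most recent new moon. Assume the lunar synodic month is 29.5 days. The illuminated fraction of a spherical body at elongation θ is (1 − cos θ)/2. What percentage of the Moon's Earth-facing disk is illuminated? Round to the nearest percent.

The Moon has covered 8/29.5 of its cycle, so θ ≈ 360° × 8/29.5 = 97.6°.
Illuminated fraction = (1 − cos 97.6°)/2 = (1 − (-0.133))/2 ≈ 0.566, so 57%.

57%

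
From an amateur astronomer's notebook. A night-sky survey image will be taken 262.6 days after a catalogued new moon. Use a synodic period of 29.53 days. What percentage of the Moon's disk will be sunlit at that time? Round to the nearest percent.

11%

262.6 d spans 8 complete synodic months (8 × 29.53 = 236.24 d) plus 26.36 d.
Elongation θ = 360° × 26.36/29.53 ≈ 321.4°.
With cos θ = 0.781, the lit fraction is (1 − 0.781)/2 ≈ 0.109, so 11%.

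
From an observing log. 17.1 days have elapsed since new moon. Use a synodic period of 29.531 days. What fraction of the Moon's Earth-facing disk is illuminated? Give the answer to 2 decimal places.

0.94

Phase angle: θ = 360°·(17.1 d)/(29.531 d) = 208.5°.
With cos θ = (-0.879), the lit fraction is (1 − (-0.879))/2 ≈ 0.940.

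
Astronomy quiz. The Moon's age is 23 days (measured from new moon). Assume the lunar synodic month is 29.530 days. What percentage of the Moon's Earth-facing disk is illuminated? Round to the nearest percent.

The Moon has covered 23/29.530 of its cycle, so θ ≈ 360° × 23/29.530 = 280.4°.
cos 280.4° = 0.180, so f = (1 − 0.180)/2 = 0.410, so 41%.

41%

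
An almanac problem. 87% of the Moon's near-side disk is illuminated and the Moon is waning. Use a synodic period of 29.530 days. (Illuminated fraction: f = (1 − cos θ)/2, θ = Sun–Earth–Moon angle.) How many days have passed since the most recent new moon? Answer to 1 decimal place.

18.2 days

cos θ = 1 − 2f = -0.740, giving a principal value of 137.7°.
A waning Moon lies in 180°–360°, so θ = 360° − 137.7° = 222.3°.
At 360°/29.530 d per day, 222.3° corresponds to 18.23 days.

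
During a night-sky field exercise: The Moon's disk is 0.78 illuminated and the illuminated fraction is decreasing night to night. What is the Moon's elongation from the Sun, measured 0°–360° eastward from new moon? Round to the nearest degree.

Invert f = (1 − cos θ)/2 to get cos θ = 1 − 2(0.78) = -0.560, hence θ₀ = arccos -0.560 = 124.1°.
Waning ⇒ past full, so θ = 360° − 124.1° = 235.9°.

236°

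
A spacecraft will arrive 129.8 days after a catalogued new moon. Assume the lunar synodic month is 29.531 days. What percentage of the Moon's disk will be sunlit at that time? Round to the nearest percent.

90%

Reduce mod P: 129.8 − 4×29.531 = 11.68 d into the current lunation.
Elongation θ = 360° × 11.68/29.531 ≈ 142.3°.
cos 142.3° = (-0.792), so f = (1 − (-0.792))/2 = 0.896, so 90%.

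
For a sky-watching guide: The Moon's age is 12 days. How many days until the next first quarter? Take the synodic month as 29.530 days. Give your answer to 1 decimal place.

First quarter is 0.25 of the way through the cycle: age 0.25 × 29.530 = 7.383 d.
This lunation's first quarter (7.383 d) has passed, so add one period: 36.913 − 12 = 24.913 days.

24.9 days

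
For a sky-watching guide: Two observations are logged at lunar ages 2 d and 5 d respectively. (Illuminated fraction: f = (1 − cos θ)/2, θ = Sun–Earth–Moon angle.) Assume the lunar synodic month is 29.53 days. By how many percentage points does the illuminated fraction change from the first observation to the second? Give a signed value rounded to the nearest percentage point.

+21 pp

First observation: θ = 360°·2/29.53 = 24.4°, so f = 0.045.
Second observation: θ = 61.0°, f = 0.257.
Δf = 0.257 − 0.045 = +0.213, i.e. +21 pp.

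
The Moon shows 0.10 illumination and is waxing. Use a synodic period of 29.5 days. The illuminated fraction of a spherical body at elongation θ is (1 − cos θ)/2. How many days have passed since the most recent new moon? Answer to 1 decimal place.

3.0 days

Invert f = (1 − cos θ)/2 to get cos θ = 1 − 2(0.10) = 0.800, hence θ₀ = arccos 0.800 = 36.9°.
Before full moon the principal value applies: θ = 36.9°.
Age = 29.5 × 36.9°/360° ≈ 3.02 days.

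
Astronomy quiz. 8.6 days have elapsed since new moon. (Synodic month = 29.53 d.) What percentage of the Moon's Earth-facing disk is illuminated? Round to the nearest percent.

63%

Phase angle: θ = 360°·(8.6 d)/(29.53 d) = 104.8°.
cos 104.8° = (-0.256), so f = (1 − (-0.256))/2 = 0.628, so 63%.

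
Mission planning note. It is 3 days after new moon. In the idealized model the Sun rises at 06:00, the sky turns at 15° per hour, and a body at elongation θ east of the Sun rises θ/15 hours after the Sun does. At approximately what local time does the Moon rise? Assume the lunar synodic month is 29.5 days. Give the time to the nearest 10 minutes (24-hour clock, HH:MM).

The Moon has covered 3/29.5 of its cycle, so θ ≈ 360° × 3/29.5 = 36.6°.
The Moon trails the Sun by θ/15 = 36.6/15 ≈ 2.44 hours.
06:00 + 2.441 h ≈ 08:26 → 08:30 to the nearest ten minutes.

08:30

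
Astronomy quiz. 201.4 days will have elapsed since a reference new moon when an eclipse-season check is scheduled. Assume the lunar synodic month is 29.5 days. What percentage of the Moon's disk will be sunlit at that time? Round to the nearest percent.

201.4/29.5 = 6.827 lunations, so 6 complete cycles and 24.40 d into the next.
The Moon has covered 24.40/29.5 of its cycle, so θ ≈ 360° × 24.40/29.5 = 297.8°.
Illuminated fraction = (1 − cos 297.8°)/2 = (1 − 0.466)/2 ≈ 0.267, so 27%.

27%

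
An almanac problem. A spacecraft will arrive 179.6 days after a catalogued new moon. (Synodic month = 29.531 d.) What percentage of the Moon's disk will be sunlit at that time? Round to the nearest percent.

6%

Reduce mod P: 179.6 − 6×29.531 = 2.41 d into the current lunation.
Phase angle: θ = 360°·(2.41 d)/(29.531 d) = 29.4°.
cos 29.4° = 0.871, so f = (1 − 0.871)/2 = 0.065, so 6%.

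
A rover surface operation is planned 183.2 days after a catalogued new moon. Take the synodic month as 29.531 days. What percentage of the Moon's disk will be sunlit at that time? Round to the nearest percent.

183.2/29.531 = 6.204 lunations, so 6 complete cycles and 6.01 d into the next.
Elongation θ = 360° × 6.01/29.531 ≈ 73.3°.
Illuminated fraction = (1 − cos 73.3°)/2 = (1 − 0.287)/2 ≈ 0.356, so 36%.

36%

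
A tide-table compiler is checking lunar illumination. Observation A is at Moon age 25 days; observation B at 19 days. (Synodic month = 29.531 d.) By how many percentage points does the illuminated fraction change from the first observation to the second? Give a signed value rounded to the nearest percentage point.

θ₁ = 360° × 25/29.531 = 304.8°, f₁ = (1 − cos θ₁)/2 = 0.215.
θ₂ = 360° × 19/29.531 = 231.6°, f₂ = (1 − cos θ₂)/2 = 0.810.
Change = f₂ − f₁ = +0.596 → +60 percentage points.

+60 pp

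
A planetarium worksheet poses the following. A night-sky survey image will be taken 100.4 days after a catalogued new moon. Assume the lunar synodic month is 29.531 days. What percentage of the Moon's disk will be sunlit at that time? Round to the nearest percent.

90%

100.4 d spans 3 complete synodic months (3 × 29.531 = 88.59 d) plus 11.81 d.
The Moon has covered 11.81/29.531 of its cycle, so θ ≈ 360° × 11.81/29.531 = 143.9°.
With cos θ = (-0.808), the lit fraction is (1 − (-0.808))/2 ≈ 0.904, so 90%.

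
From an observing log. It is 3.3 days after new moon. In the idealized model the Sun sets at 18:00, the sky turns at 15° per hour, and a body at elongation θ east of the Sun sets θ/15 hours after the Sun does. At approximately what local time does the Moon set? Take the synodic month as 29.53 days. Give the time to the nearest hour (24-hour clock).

The Moon has covered 3.3/29.53 of its cycle, so θ ≈ 360° × 3.3/29.53 = 40.2°.
The Moon trails the Sun by θ/15 = 40.2/15 ≈ 2.68 hours.
18:00 + 2.68 h ≈ 20:41 → 21:00 to the nearest hour.

21:00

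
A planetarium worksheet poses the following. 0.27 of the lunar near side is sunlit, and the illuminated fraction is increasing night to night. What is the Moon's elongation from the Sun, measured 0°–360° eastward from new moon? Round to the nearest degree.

From f = (1 − cos θ)/2: cos θ = 1 − 2×0.27 = 0.460; arccos → 62.6°.
Waxing ⇒ before full, so θ = 62.6°.

63°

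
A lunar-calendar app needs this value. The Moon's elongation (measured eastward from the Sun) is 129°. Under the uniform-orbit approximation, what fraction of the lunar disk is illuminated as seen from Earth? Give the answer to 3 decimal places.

Half-versine of 129°: (1 − (-0.629))/2 = 0.815.

0.815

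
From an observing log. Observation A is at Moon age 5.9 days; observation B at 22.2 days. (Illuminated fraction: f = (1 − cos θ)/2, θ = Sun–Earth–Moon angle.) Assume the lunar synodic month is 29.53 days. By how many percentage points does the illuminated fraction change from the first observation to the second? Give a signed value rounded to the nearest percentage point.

θ₁ = 360° × 5.9/29.53 = 71.9°, f₁ = (1 − cos θ₁)/2 = 0.345.
θ₂ = 360° × 22.2/29.53 = 270.6°, f₂ = (1 − cos θ₂)/2 = 0.494.
Change = f₂ − f₁ = +0.150 → +15 percentage points.

+15 pp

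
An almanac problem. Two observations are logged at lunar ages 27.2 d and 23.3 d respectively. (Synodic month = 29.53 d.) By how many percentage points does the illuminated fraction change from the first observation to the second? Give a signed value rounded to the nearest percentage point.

First observation: θ = 360°·27.2/29.53 = 331.6°, so f = 0.060.
Second observation: θ = 284.1°, f = 0.379.
Δf = 0.379 − 0.060 = +0.318, i.e. +32 pp.

+32 pp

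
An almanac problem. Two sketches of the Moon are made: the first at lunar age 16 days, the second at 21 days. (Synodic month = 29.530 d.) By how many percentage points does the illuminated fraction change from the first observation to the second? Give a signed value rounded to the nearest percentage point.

-36 pp

θ₁ = 360° × 16/29.530 = 195.1°, f₁ = (1 − cos θ₁)/2 = 0.983.
θ₂ = 360° × 21/29.530 = 256.0°, f₂ = (1 − cos θ₂)/2 = 0.621.
Change = f₂ − f₁ = -0.362 → -36 percentage points.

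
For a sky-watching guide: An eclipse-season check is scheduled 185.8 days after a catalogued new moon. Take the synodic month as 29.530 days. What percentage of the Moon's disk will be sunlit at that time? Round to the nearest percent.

185.8 d spans 6 complete synodic months (6 × 29.530 = 177.18 d) plus 8.62 d.
Phase angle: θ = 360°·(8.62 d)/(29.530 d) = 105.1°.
cos 105.1° = (-0.260), so f = (1 − (-0.260))/2 = 0.630, so 63%.

63%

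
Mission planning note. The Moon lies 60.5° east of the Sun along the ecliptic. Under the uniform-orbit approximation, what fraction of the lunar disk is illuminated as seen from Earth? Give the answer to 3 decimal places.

cos 60.5° = 0.492, so f = (1 − 0.492)/2 = 0.254.

0.254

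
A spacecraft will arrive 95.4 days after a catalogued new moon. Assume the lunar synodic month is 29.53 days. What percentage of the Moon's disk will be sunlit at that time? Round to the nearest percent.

44%

95.4/29.53 = 3.231 lunations, so 3 complete cycles and 6.81 d into the next.
The Moon has covered 6.81/29.53 of its cycle, so θ ≈ 360° × 6.81/29.53 = 83.0°.
Illuminated fraction = (1 − cos 83.0°)/2 = (1 − 0.122)/2 ≈ 0.439, so 44%.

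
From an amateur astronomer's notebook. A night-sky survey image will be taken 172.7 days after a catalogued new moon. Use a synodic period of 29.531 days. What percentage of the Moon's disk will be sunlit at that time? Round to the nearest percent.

21%

Reduce mod P: 172.7 − 5×29.531 = 25.04 d into the current lunation.
The Moon has covered 25.04/29.531 of its cycle, so θ ≈ 360° × 25.04/29.531 = 305.3°.
Illuminated fraction = (1 − cos 305.3°)/2 = (1 − 0.578)/2 ≈ 0.211, so 21%.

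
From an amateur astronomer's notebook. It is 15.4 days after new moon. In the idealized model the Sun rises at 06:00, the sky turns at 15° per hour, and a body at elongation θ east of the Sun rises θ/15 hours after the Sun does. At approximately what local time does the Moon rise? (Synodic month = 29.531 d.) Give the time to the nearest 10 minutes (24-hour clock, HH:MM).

18:30

Elongation θ = 360° × 15.4/29.531 ≈ 187.7°.
The Moon trails the Sun by θ/15 = 187.7/15 ≈ 12.52 hours.
06:00 + 12.516 h ≈ 18:31 → 18:30 to the nearest ten minutes.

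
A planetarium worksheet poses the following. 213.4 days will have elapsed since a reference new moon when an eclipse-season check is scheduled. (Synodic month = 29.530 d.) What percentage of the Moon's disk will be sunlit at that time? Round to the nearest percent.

43%

213.4/29.530 = 7.227 lunations, so 7 complete cycles and 6.69 d into the next.
Phase angle: θ = 360°·(6.69 d)/(29.530 d) = 81.6°.
With cos θ = 0.147, the lit fraction is (1 − 0.147)/2 ≈ 0.427, so 43%.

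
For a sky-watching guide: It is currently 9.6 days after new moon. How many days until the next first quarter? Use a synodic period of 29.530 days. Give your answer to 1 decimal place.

First quarter occurs at elongation 90°, i.e. at age 29.530 × 90/360 = 7.383 d.
Already past this cycle's first quarter; the next is at 7.383 + 29.530 = 36.913 d, so 36.913 − 9.6 = 27.313 days.

27.3 days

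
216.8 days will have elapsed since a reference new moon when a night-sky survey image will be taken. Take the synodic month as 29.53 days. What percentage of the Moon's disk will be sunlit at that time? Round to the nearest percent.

77%

216.8/29.53 = 7.342 lunations, so 7 complete cycles and 10.09 d into the next.
The Moon has covered 10.09/29.53 of its cycle, so θ ≈ 360° × 10.09/29.53 = 123.0°.
Illuminated fraction = (1 − cos 123.0°)/2 = (1 − (-0.545))/2 ≈ 0.772, so 77%.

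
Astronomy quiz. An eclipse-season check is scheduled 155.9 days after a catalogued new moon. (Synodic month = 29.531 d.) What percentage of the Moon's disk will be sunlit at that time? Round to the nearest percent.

155.9/29.531 = 5.279 lunations, so 5 complete cycles and 8.25 d into the next.
Phase angle: θ = 360°·(8.25 d)/(29.531 d) = 100.5°.
Illuminated fraction = (1 − cos 100.5°)/2 = (1 − (-0.182))/2 ≈ 0.591, so 59%.

59%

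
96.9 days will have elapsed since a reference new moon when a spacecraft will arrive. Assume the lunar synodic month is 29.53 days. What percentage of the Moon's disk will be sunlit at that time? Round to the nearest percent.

60%

96.9 d spans 3 complete synodic months (3 × 29.53 = 88.59 d) plus 8.31 d.
The Moon has covered 8.31/29.53 of its cycle, so θ ≈ 360° × 8.31/29.53 = 101.3°.
cos 101.3° = (-0.196), so f = (1 − (-0.196))/2 = 0.598, so 60%.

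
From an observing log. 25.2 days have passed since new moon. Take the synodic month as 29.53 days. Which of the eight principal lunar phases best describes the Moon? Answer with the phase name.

waning crescent

θ ≈ 360° × 25.2/29.53 = 307°, which falls in the waning crescent sector.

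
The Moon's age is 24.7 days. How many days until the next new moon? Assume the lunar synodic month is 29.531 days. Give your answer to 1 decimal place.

One full lunation from the last new moon is 29.531 d; remaining = 29.531 − 24.7 = 4.831 d.

4.8 days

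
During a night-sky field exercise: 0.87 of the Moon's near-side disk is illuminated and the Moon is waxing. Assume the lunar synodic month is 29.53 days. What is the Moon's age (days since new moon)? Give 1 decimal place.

cos θ = 1 − 2f = -0.740, giving a principal value of 137.7°.
The Moon is waxing (0°–180°), so θ = 137.7° directly.
That fraction of the synodic month is 137.7/360 × 29.53 d ≈ 11.30 d.

11.3 days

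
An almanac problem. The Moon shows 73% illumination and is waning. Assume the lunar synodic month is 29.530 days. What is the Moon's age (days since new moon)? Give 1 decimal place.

cos θ = 1 − 2f = -0.460, giving a principal value of 117.4°.
A waning Moon lies in 180°–360°, so θ = 360° − 117.4° = 242.6°.
At 360°/29.530 d per day, 242.6° corresponds to 19.90 days.

19.9 days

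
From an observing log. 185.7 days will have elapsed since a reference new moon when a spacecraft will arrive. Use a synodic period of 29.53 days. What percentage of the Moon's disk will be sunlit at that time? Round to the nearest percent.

62%

185.7/29.53 = 6.289 lunations, so 6 complete cycles and 8.52 d into the next.
Phase angle: θ = 360°·(8.52 d)/(29.53 d) = 103.9°.
Illuminated fraction = (1 − cos 103.9°)/2 = (1 − (-0.240))/2 ≈ 0.620, so 62%.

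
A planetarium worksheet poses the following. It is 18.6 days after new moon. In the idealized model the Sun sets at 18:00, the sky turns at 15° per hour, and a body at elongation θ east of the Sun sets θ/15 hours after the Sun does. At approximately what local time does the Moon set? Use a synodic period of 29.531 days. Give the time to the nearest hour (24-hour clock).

Phase angle: θ = 360°·(18.6 d)/(29.531 d) = 226.7°.
At 15° of sky rotation per hour, 226.7° corresponds to a 15.12 h lag.
18:00 + 15.12 h ≈ 09:07 → 09:00 to the nearest hour.

09:00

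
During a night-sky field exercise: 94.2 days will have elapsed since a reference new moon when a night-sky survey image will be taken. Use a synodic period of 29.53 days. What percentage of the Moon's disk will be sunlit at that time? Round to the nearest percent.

32%

Reduce mod P: 94.2 − 3×29.53 = 5.61 d into the current lunation.
Elongation θ = 360° × 5.61/29.53 ≈ 68.4°.
Illuminated fraction = (1 − cos 68.4°)/2 = (1 − 0.368)/2 ≈ 0.316, so 32%.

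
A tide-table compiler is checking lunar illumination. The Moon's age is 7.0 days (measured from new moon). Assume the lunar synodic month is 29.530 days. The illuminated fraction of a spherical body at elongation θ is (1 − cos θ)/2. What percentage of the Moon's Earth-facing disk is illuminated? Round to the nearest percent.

Phase angle: θ = 360°·(7.0 d)/(29.530 d) = 85.3°.
cos 85.3° = 0.081, so f = (1 − 0.081)/2 = 0.459, so 46%.

46%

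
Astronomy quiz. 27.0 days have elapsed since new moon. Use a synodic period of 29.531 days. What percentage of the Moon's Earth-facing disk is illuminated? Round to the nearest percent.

7%

Phase angle: θ = 360°·(27.0 d)/(29.531 d) = 329.1°.
With cos θ = 0.858, the lit fraction is (1 − 0.858)/2 ≈ 0.071, so 7%.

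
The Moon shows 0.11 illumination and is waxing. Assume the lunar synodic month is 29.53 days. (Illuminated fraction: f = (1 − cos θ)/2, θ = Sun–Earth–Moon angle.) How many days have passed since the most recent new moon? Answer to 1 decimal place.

3.2 days

From f = (1 − cos θ)/2: cos θ = 1 − 2×0.11 = 0.780; arccos → 38.7°.
Before full moon the principal value applies: θ = 38.7°.
That fraction of the synodic month is 38.7/360 × 29.53 d ≈ 3.18 d.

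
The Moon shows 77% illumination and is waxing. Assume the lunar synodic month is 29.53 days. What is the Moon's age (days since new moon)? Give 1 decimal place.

10.1 days

cos θ = 1 − 2f = -0.540, giving a principal value of 122.7°.
Before full moon the principal value applies: θ = 122.7°.
That fraction of the synodic month is 122.7/360 × 29.53 d ≈ 10.06 d.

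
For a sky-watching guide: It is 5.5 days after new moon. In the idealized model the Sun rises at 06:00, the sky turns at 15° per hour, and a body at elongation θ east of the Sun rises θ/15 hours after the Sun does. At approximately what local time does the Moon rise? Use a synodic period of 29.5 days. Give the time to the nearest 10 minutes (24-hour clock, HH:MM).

10:30

Phase angle: θ = 360°·(5.5 d)/(29.5 d) = 67.1°.
At 15° of sky rotation per hour, 67.1° corresponds to a 4.47 h lag.
06:00 + 4.475 h ≈ 10:28 → 10:30 to the nearest ten minutes.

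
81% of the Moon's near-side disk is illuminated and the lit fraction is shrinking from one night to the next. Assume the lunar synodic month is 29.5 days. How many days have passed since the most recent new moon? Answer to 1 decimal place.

19.0 days

From f = (1 − cos θ)/2: cos θ = 1 − 2×0.81 = -0.620; arccos → 128.3°.
Waning ⇒ past full, so θ = 360° − 128.3° = 231.7°.
At 360°/29.5 d per day, 231.7° corresponds to 18.99 days.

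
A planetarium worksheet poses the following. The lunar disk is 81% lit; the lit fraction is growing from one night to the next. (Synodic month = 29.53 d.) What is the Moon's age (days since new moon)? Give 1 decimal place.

10.5 days

From f = (1 − cos θ)/2: cos θ = 1 − 2×0.81 = -0.620; arccos → 128.3°.
Waxing ⇒ before full, so θ = 128.3°.
Age = 29.53 × 128.3°/360° ≈ 10.53 days.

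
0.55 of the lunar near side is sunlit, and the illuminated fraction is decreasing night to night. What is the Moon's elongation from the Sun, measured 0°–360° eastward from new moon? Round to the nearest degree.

cos θ = 1 − 2f = -0.100, giving a principal value of 95.7°.
Waning ⇒ past full, so θ = 360° − 95.7° = 264.3°.

264°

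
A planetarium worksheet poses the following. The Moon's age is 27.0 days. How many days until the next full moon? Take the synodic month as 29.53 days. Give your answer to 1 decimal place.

17.3 days

Full moon occurs at elongation 180°, i.e. at age 29.53 × 180/360 = 14.765 d.
This lunation's full moon (14.765 d) has passed, so add one period: 44.295 − 27.0 = 17.295 days.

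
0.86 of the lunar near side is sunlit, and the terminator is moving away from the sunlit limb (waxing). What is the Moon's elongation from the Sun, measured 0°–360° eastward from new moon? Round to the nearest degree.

136°

cos θ = 1 − 2f = -0.720, giving a principal value of 136.1°.
The Moon is waxing (0°–180°), so θ = 136.1° directly.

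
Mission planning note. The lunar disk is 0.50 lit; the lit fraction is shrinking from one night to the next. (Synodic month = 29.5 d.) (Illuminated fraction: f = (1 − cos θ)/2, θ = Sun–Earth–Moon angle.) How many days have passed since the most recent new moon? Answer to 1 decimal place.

22.1 days

Invert f = (1 − cos θ)/2 to get cos θ = 1 − 2(0.50) = 0.000, hence θ₀ = arccos 0.000 = 90.0°.
Since the Moon is past full (waning), take the reflex angle: θ = 360° − 90.0° = 270.0°.
That fraction of the synodic month is 270.0/360 × 29.5 d ≈ 22.12 d.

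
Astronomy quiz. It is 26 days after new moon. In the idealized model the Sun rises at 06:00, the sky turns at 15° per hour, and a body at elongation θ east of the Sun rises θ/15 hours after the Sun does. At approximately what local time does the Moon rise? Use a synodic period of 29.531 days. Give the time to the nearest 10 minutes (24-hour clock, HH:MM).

03:10

The Moon has covered 26/29.531 of its cycle, so θ ≈ 360° × 26/29.531 = 317.0°.
At 15° of sky rotation per hour, 317.0° corresponds to a 21.13 h lag.
06:00 + 21.130 h ≈ 03:08 → 03:10 to the nearest ten minutes.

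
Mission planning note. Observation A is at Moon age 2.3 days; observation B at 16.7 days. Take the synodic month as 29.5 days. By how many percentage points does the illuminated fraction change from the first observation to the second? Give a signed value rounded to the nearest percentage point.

+90 percentage points

First observation: θ = 360°·2.3/29.5 = 28.1°, so f = 0.059.
Second observation: θ = 203.8°, f = 0.957.
Δf = 0.957 − 0.059 = +0.899, i.e. +90 pp.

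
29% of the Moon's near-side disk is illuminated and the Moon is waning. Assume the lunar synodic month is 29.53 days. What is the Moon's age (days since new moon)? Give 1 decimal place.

24.2 days

From f = (1 − cos θ)/2: cos θ = 1 − 2×0.29 = 0.420; arccos → 65.2°.
Since the Moon is past full (waning), take the reflex angle: θ = 360° − 65.2° = 294.8°.
Age = 29.53 × 294.8°/360° ≈ 24.18 days.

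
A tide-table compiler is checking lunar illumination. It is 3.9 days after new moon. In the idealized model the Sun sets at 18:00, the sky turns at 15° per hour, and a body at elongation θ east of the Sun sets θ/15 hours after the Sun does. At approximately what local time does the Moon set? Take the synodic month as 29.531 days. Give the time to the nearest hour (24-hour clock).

The Moon has covered 3.9/29.531 of its cycle, so θ ≈ 360° × 3.9/29.531 = 47.5°.
The Moon trails the Sun by θ/15 = 47.5/15 ≈ 3.17 hours.
18:00 + 3.17 h ≈ 21:10 → 21:00 to the nearest hour.

21:00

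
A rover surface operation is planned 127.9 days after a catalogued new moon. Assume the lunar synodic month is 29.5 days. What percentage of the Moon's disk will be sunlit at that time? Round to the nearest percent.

76%

Reduce mod P: 127.9 − 4×29.5 = 9.90 d into the current lunation.
The Moon has covered 9.90/29.5 of its cycle, so θ ≈ 360° × 9.90/29.5 = 120.8°.
cos 120.8° = (-0.512), so f = (1 − (-0.512))/2 = 0.756, so 76%.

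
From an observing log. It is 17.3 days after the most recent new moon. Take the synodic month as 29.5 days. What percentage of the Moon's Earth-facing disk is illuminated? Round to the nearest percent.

Phase angle: θ = 360°·(17.3 d)/(29.5 d) = 211.1°.
With cos θ = (-0.856), the lit fraction is (1 − (-0.856))/2 ≈ 0.928, so 93%.

93%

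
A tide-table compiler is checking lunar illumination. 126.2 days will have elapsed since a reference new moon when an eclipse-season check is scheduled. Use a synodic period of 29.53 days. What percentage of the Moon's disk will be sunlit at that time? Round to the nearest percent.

57%

Reduce mod P: 126.2 − 4×29.53 = 8.08 d into the current lunation.
The Moon has covered 8.08/29.53 of its cycle, so θ ≈ 360° × 8.08/29.53 = 98.5°.
Illuminated fraction = (1 − cos 98.5°)/2 = (1 − (-0.148))/2 ≈ 0.574, so 57%.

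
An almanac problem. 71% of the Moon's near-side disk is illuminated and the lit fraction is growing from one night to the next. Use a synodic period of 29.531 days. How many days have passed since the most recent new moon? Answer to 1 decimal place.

Invert f = (1 − cos θ)/2 to get cos θ = 1 − 2(0.71) = -0.420, hence θ₀ = arccos -0.420 = 114.8°.
Before full moon the principal value applies: θ = 114.8°.
That fraction of the synodic month is 114.8/360 × 29.531 d ≈ 9.42 d.

9.4 days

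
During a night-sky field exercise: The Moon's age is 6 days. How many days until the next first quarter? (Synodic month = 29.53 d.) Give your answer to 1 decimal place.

1.4 days

First quarter is 0.25 of the way through the cycle: age 0.25 × 29.53 = 7.383 d.
That is 7.383 − 6 = 1.383 days ahead.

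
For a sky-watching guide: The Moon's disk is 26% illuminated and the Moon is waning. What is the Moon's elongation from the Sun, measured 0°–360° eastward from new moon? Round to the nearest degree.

299°

From f = (1 − cos θ)/2: cos θ = 1 − 2×0.26 = 0.480; arccos → 61.3°.
Waning ⇒ past full, so θ = 360° − 61.3° = 298.7°.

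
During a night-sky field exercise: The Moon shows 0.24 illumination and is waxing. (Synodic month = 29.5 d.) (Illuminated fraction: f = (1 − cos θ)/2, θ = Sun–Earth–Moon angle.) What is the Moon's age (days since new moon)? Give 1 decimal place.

Invert f = (1 − cos θ)/2 to get cos θ = 1 − 2(0.24) = 0.520, hence θ₀ = arccos 0.520 = 58.7°.
Before full moon the principal value applies: θ = 58.7°.
At 360°/29.5 d per day, 58.7° corresponds to 4.81 days.

4.8 days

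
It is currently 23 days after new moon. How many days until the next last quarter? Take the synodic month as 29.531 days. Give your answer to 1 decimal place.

Last quarter occurs at elongation 270°, i.e. at age 29.531 × 270/360 = 22.148 d.
This lunation's last quarter (22.148 d) has passed, so add one period: 51.679 − 23 = 28.679 days.

28.7 days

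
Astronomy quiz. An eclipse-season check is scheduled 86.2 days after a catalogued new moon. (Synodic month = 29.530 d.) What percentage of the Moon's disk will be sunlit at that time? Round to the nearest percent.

86.2/29.530 = 2.919 lunations, so 2 complete cycles and 27.14 d into the next.
Phase angle: θ = 360°·(27.14 d)/(29.530 d) = 330.9°.
Illuminated fraction = (1 − cos 330.9°)/2 = (1 − 0.873)/2 ≈ 0.063, so 6%.

6%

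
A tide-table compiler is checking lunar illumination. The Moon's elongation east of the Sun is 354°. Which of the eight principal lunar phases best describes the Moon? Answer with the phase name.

new moon

354° lies in the new moon sector of the 8-phase cycle.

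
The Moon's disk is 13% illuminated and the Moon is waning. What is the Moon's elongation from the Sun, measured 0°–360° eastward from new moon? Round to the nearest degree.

From f = (1 − cos θ)/2: cos θ = 1 − 2×0.13 = 0.740; arccos → 42.3°.
A waning Moon lies in 180°–360°, so θ = 360° − 42.3° = 317.7°.

318°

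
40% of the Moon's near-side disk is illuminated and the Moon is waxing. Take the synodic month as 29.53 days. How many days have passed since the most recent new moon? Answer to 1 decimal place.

6.4 days

Invert f = (1 − cos θ)/2 to get cos θ = 1 − 2(0.40) = 0.200, hence θ₀ = arccos 0.200 = 78.5°.
Waxing ⇒ before full, so θ = 78.5°.
Age = 29.53 × 78.5°/360° ≈ 6.44 days.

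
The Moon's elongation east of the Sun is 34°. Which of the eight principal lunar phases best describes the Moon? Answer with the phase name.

waxing crescent

34° lies in the waxing crescent sector of the 8-phase cycle.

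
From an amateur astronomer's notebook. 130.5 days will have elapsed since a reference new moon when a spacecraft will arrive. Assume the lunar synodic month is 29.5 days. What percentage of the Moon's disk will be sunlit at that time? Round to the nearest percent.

94%

130.5 d spans 4 complete synodic months (4 × 29.5 = 118.00 d) plus 12.50 d.
The Moon has covered 12.50/29.5 of its cycle, so θ ≈ 360° × 12.50/29.5 = 152.5°.
With cos θ = (-0.887), the lit fraction is (1 − (-0.887))/2 ≈ 0.944, so 94%.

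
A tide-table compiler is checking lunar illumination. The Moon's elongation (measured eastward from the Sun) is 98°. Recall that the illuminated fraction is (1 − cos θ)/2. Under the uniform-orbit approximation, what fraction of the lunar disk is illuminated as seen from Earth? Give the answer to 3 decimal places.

0.570

Half-versine of 98°: (1 − (-0.139))/2 = 0.570.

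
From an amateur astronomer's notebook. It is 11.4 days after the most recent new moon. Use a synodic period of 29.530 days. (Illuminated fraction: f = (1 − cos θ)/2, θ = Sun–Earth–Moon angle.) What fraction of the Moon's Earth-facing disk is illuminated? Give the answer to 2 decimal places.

0.88

Elongation θ = 360° × 11.4/29.530 ≈ 139.0°.
Illuminated fraction = (1 − cos 139.0°)/2 = (1 − (-0.754))/2 ≈ 0.877.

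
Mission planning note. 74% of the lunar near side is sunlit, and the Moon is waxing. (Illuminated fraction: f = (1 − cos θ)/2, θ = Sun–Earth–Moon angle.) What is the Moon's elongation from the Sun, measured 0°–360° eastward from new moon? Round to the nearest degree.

cos θ = 1 − 2f = -0.480, giving a principal value of 118.7°.
The Moon is waxing (0°–180°), so θ = 118.7° directly.

119°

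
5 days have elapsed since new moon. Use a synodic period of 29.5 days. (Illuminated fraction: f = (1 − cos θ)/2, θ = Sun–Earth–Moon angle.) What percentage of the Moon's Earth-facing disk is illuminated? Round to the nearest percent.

Elongation θ = 360° × 5/29.5 ≈ 61.0°.
cos 61.0° = 0.485, so f = (1 − 0.485)/2 = 0.258, so 26%.

26%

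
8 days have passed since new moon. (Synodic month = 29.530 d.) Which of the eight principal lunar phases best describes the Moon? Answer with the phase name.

At 8/29.530 of the cycle, θ ≈ 98° — the first quarter range.

first quarter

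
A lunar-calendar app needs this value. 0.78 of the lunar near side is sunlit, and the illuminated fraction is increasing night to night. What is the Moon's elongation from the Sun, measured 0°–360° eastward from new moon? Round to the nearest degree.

124°

Invert f = (1 − cos θ)/2 to get cos θ = 1 − 2(0.78) = -0.560, hence θ₀ = arccos -0.560 = 124.1°.
Waxing ⇒ before full, so θ = 124.1°.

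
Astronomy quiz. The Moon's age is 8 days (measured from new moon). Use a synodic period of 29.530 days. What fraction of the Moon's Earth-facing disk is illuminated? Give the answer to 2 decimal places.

0.57

Phase angle: θ = 360°·(8 d)/(29.530 d) = 97.5°.
With cos θ = (-0.131), the lit fraction is (1 − (-0.131))/2 ≈ 0.566.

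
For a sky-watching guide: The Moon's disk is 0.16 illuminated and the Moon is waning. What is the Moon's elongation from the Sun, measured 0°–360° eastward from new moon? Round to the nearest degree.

313°

From f = (1 − cos θ)/2: cos θ = 1 − 2×0.16 = 0.680; arccos → 47.2°.
A waning Moon lies in 180°–360°, so θ = 360° − 47.2° = 312.8°.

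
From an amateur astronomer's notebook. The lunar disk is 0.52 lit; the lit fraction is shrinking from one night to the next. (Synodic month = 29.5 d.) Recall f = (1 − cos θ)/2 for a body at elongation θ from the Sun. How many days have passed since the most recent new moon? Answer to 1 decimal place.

From f = (1 − cos θ)/2: cos θ = 1 − 2×0.52 = -0.040; arccos → 92.3°.
Waning ⇒ past full, so θ = 360° − 92.3° = 267.7°.
Age = 29.5 × 267.7°/360° ≈ 21.94 days.

21.9 days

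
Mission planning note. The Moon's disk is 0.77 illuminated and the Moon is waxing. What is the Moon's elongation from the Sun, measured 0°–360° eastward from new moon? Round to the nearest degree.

cos θ = 1 − 2f = -0.540, giving a principal value of 122.7°.
Before full moon the principal value applies: θ = 122.7°.

123°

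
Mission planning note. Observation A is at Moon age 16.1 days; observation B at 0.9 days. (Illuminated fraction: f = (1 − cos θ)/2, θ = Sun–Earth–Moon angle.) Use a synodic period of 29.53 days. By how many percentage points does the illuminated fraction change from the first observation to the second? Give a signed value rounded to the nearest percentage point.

θ₁ = 360° × 16.1/29.53 = 196.3°, f₁ = (1 − cos θ₁)/2 = 0.980.
θ₂ = 360° × 0.9/29.53 = 11.0°, f₂ = (1 − cos θ₂)/2 = 0.009.
Change = f₂ − f₁ = -0.971 → -97 percentage points.

-97 pp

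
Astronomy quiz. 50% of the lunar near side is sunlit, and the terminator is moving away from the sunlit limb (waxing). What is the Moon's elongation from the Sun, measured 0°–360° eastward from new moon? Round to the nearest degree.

90°

cos θ = 1 − 2f = 0.000, giving a principal value of 90.0°.
Before full moon the principal value applies: θ = 90.0°.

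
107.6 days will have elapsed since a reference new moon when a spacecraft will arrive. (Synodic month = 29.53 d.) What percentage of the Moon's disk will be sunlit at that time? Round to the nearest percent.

107.6/29.53 = 3.644 lunations, so 3 complete cycles and 19.01 d into the next.
Elongation θ = 360° × 19.01/29.53 ≈ 231.8°.
cos 231.8° = (-0.619), so f = (1 − (-0.619))/2 = 0.810, so 81%.

81%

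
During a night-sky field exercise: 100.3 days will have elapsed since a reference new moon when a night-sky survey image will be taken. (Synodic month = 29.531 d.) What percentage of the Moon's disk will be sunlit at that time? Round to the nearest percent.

90%

Reduce mod P: 100.3 − 3×29.531 = 11.71 d into the current lunation.
Elongation θ = 360° × 11.71/29.531 ≈ 142.7°.
Illuminated fraction = (1 − cos 142.7°)/2 = (1 − (-0.796))/2 ≈ 0.898, so 90%.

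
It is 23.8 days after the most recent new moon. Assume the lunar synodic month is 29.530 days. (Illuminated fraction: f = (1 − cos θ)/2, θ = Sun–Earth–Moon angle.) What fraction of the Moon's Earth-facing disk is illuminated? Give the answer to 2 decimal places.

Phase angle: θ = 360°·(23.8 d)/(29.530 d) = 290.1°.
With cos θ = 0.344, the lit fraction is (1 − 0.344)/2 ≈ 0.328.

0.33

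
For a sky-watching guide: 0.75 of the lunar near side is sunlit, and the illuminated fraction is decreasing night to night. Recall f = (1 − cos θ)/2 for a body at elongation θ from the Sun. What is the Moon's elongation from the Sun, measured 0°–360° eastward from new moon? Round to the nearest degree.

240°

Invert f = (1 − cos θ)/2 to get cos θ = 1 − 2(0.75) = -0.500, hence θ₀ = arccos -0.500 = 120.0°.
Waning ⇒ past full, so θ = 360° − 120.0° = 240.0°.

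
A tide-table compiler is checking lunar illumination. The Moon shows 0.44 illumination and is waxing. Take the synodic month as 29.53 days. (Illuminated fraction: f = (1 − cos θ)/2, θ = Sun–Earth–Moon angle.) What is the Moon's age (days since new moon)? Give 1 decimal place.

Invert f = (1 − cos θ)/2 to get cos θ = 1 − 2(0.44) = 0.120, hence θ₀ = arccos 0.120 = 83.1°.
Waxing ⇒ before full, so θ = 83.1°.
Age = 29.53 × 83.1°/360° ≈ 6.82 days.

6.8 days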